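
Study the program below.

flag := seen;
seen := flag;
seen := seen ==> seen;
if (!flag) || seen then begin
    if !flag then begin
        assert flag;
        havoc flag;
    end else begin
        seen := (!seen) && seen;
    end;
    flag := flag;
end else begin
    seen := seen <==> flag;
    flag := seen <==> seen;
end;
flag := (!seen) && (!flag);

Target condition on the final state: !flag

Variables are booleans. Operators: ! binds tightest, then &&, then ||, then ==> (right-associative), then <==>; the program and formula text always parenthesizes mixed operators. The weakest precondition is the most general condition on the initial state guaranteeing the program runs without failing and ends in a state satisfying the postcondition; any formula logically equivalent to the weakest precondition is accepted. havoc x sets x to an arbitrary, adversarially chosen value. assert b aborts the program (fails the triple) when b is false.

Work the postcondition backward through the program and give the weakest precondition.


Working backward. After the program, !flag must hold.
Before flag := (!seen) && (!flag): !((!seen) && (!flag))
Then branch requires (!flag) ==> (flag && seen); else branch requires true.
Before the if: ((!flag) || seen) ==> ((!flag) ==> (flag && seen))
Before seen := seen ==> seen: (!flag) ==> flag
Before seen := flag: (!flag) ==> flag
Before flag := seen: (!seen) ==> seen
Answer: WP = (!seen) ==> seen


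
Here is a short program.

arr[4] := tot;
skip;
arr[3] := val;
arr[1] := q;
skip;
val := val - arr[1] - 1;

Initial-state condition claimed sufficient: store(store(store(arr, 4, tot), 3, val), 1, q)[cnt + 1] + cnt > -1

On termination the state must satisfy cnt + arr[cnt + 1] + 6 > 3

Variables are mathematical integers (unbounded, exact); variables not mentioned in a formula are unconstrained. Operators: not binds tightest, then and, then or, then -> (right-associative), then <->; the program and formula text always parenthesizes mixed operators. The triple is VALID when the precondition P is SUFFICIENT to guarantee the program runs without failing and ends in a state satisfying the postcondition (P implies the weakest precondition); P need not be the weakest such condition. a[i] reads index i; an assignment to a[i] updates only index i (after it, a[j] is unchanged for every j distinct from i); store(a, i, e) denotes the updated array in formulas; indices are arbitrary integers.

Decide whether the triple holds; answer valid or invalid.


Working backward. After the program, the postcondition cnt + arr[cnt + 1] + 6 > 3 must hold; in canonical form it is arr[cnt + 1] + cnt > -3.
Before val := val - arr[1] - 1: arr[cnt + 1] + cnt > -3
Before skip: arr[cnt + 1] + cnt > -3
Before arr[1] := q: store(arr, 1, q)[cnt + 1] + cnt > -3
Before arr[3] := val: store(store(arr, 3, val), 1, q)[cnt + 1] + cnt > -3
Before skip: store(store(arr, 3, val), 1, q)[cnt + 1] + cnt > -3
Before arr[4] := tot: store(store(store(arr, 4, tot), 3, val), 1, q)[cnt + 1] + cnt > -3
The weakest precondition is store(store(store(arr, 4, tot), 3, val), 1, q)[cnt + 1] + cnt > -3.
Check whether store(store(store(arr, 4, tot), 3, val), 1, q)[cnt + 1] + cnt > -1 implies it.
Every state satisfying the precondition satisfies the weakest precondition: the implication holds.
Answer: valid


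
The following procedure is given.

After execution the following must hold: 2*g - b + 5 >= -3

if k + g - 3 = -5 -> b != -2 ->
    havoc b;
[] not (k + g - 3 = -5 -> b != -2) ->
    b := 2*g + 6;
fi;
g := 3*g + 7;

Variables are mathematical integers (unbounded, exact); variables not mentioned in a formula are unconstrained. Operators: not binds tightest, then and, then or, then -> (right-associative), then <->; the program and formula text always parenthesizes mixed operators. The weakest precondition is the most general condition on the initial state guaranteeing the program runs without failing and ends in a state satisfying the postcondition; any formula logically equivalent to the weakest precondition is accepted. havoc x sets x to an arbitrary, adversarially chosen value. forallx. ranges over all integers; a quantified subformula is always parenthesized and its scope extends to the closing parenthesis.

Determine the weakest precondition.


Working backward. After the program, the postcondition 2*g - b + 5 >= -3 must hold; in canonical form it is 2*g >= b - 8.
Before g := 3*g + 7: 6*g >= b - 22
Then branch requires forall b_1. 6*g >= b_1 - 22; else branch requires 4*g >= -16.
Before the if: ((g + k = -2 -> b != -2) -> (forall b_1. 6*g >= b_1 - 22)) and ((not (g + k = -2 -> b != -2)) -> 4*g >= -16)
Answer: WP = ((g + k = -2 -> b != -2) -> (forall b_1. 6*g >= b_1 - 22)) and ((not (g + k = -2 -> b != -2)) -> 4*g >= -16)


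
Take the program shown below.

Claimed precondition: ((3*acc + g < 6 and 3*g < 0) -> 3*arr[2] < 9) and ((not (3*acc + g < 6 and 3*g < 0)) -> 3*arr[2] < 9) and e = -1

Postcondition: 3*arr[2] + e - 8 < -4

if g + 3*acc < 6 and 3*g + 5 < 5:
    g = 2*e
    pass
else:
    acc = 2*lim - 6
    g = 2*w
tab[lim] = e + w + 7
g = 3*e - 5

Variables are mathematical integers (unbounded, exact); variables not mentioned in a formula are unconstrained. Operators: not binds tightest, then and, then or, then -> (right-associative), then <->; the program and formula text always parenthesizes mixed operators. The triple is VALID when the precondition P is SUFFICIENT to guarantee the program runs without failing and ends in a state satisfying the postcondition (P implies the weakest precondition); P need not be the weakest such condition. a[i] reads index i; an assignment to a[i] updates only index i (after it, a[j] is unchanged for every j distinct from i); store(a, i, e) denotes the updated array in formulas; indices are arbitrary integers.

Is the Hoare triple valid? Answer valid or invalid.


Working backward. After the program, the postcondition 3*arr[2] + e - 8 < -4 must hold; in canonical form it is 3*arr[2] + e < 4.
Before g := 3*e - 5: 3*arr[2] + e < 4
Before tab[lim] := e + w + 7: 3*arr[2] + e < 4
Then branch requires 3*arr[2] + e < 4; else branch requires 3*arr[2] + e < 4.
Before the if: ((3*acc + g < 6 and 3*g < 0) -> 3*arr[2] + e < 4) and ((not (3*acc + g < 6 and 3*g < 0)) -> 3*arr[2] + e < 4)
The weakest precondition is ((3*acc + g < 6 and 3*g < 0) -> 3*arr[2] + e < 4) and ((not (3*acc + g < 6 and 3*g < 0)) -> 3*arr[2] + e < 4).
Check whether ((3*acc + g < 6 and 3*g < 0) -> 3*arr[2] < 9) and ((not (3*acc + g < 6 and 3*g < 0)) -> 3*arr[2] < 9) and e = -1 implies it.
Countermodel: at the initial state acc = 0, arr = {[2] = 2, elsewhere 2}, e = -1, g = -1, the precondition holds but the weakest precondition fails.
Answer: invalid


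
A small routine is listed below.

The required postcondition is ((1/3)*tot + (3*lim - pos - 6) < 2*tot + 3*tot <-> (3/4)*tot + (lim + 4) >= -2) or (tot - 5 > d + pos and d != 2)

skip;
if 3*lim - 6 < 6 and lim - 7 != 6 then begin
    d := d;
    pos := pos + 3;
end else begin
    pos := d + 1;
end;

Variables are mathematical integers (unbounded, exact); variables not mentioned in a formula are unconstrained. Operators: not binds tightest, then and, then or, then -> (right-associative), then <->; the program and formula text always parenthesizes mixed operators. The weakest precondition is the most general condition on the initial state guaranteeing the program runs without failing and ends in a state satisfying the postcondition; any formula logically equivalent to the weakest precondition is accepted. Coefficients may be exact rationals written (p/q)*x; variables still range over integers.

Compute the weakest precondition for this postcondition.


Working backward. After the program, the postcondition ((1/3)*tot + (3*lim - pos - 6) < 2*tot + 3*tot <-> (3/4)*tot + (lim + 4) >= -2) or (tot - 5 > d + pos and d != 2) must hold; in canonical form it is (3*lim < pos + (14/3)*tot + 6 <-> lim + (3/4)*tot >= -6) or (tot > d + pos + 5 and d != 2).
Then branch requires (3*lim < pos + (14/3)*tot + 9 <-> lim + (3/4)*tot >= -6) or (tot > d + pos + 8 and d != 2); else branch requires (3*lim < d + (14/3)*tot + 7 <-> lim + (3/4)*tot >= -6) or (tot > 2*d + 6 and d != 2).
Before the if: ((3*lim < 12 and lim != 13) -> ((3*lim < pos + (14/3)*tot + 9 <-> lim + (3/4)*tot >= -6) or (tot > d + pos + 8 and d != 2))) and ((not (3*lim < 12 and lim != 13)) -> ((3*lim < d + (14/3)*tot + 7 <-> lim + (3/4)*tot >= -6) or (tot > 2*d + 6 and d != 2)))
Before skip: ((3*lim < 12 and lim != 13) -> ((3*lim < pos + (14/3)*tot + 9 <-> lim + (3/4)*tot >= -6) or (tot > d + pos + 8 and d != 2))) and ((not (3*lim < 12 and lim != 13)) -> ((3*lim < d + (14/3)*tot + 7 <-> lim + (3/4)*tot >= -6) or (tot > 2*d + 6 and d != 2)))
Answer: WP = ((3*lim < 12 and lim != 13) -> ((3*lim < pos + (14/3)*tot + 9 <-> lim + (3/4)*tot >= -6) or (tot > d + pos + 8 and d != 2))) and ((not (3*lim < 12 and lim != 13)) -> ((3*lim < d + (14/3)*tot + 7 <-> lim + (3/4)*tot >= -6) or (tot > 2*d + 6 and d != 2)))


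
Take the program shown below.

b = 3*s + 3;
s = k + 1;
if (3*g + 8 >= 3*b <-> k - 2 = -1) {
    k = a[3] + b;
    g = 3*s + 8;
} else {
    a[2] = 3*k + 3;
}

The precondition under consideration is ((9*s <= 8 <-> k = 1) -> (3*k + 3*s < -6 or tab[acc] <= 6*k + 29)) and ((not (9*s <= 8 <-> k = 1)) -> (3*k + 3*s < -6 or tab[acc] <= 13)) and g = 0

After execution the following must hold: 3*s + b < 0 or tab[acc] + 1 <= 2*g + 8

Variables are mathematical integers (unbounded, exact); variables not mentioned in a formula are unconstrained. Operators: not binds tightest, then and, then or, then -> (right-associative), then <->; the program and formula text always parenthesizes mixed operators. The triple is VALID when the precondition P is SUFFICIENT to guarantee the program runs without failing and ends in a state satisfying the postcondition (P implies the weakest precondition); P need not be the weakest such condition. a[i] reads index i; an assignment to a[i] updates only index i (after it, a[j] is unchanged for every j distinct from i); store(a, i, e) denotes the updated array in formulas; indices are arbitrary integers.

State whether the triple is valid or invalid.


Working backward. After the program, the postcondition 3*s + b < 0 or tab[acc] + 1 <= 2*g + 8 must hold; in canonical form it is b + 3*s < 0 or tab[acc] <= 2*g + 7.
Then branch requires b + 3*s < 0 or tab[acc] <= 6*s + 23; else branch requires b + 3*s < 0 or tab[acc] <= 2*g + 7.
Before the if: ((3*g >= 3*b - 8 <-> k = 1) -> (b + 3*s < 0 or tab[acc] <= 6*s + 23)) and ((not (3*g >= 3*b - 8 <-> k = 1)) -> (b + 3*s < 0 or tab[acc] <= 2*g + 7))
Before s := k + 1: ((3*g >= 3*b - 8 <-> k = 1) -> (b + 3*k < -3 or tab[acc] <= 6*k + 29)) and ((not (3*g >= 3*b - 8 <-> k = 1)) -> (b + 3*k < -3 or tab[acc] <= 2*g + 7))
Before b := 3*s + 3: ((3*g >= 9*s + 1 <-> k = 1) -> (3*k + 3*s < -6 or tab[acc] <= 6*k + 29)) and ((not (3*g >= 9*s + 1 <-> k = 1)) -> (3*k + 3*s < -6 or tab[acc] <= 2*g + 7))
The weakest precondition is ((3*g >= 9*s + 1 <-> k = 1) -> (3*k + 3*s < -6 or tab[acc] <= 6*k + 29)) and ((not (3*g >= 9*s + 1 <-> k = 1)) -> (3*k + 3*s < -6 or tab[acc] <= 2*g + 7)).
Check whether ((9*s <= 8 <-> k = 1) -> (3*k + 3*s < -6 or tab[acc] <= 6*k + 29)) and ((not (9*s <= 8 <-> k = 1)) -> (3*k + 3*s < -6 or tab[acc] <= 13)) and g = 0 implies it.
Countermodel: at the initial state acc = 0, g = 0, k = 1, s = 1, tab = {[0] = 13, elsewhere 13}, the precondition holds but the weakest precondition fails.
Answer: invalid


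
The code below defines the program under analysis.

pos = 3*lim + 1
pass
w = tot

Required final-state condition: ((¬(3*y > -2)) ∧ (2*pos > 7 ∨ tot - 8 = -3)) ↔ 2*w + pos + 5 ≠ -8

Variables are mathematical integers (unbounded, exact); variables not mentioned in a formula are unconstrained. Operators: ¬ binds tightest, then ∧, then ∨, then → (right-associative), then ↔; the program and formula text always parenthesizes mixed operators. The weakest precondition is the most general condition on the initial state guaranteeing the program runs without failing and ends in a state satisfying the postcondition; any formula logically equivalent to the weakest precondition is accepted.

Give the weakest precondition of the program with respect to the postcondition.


Working backward. After the program, the postcondition ((¬(3*y > -2)) ∧ (2*pos > 7 ∨ tot - 8 = -3)) ↔ 2*w + pos + 5 ≠ -8 must hold; in canonical form it is ((¬(3*y > -2)) ∧ (2*pos > 7 ∨ tot = 5)) ↔ pos + 2*w ≠ -13.
Before w := tot: ((¬(3*y > -2)) ∧ (2*pos > 7 ∨ tot = 5)) ↔ pos + 2*tot ≠ -13
Before skip: ((¬(3*y > -2)) ∧ (2*pos > 7 ∨ tot = 5)) ↔ pos + 2*tot ≠ -13
Before pos := 3*lim + 1: ((¬(3*y > -2)) ∧ (6*lim > 5 ∨ tot = 5)) ↔ 3*lim + 2*tot ≠ -14
Answer: WP = ((¬(3*y > -2)) ∧ (6*lim > 5 ∨ tot = 5)) ↔ 3*lim + 2*tot ≠ -14


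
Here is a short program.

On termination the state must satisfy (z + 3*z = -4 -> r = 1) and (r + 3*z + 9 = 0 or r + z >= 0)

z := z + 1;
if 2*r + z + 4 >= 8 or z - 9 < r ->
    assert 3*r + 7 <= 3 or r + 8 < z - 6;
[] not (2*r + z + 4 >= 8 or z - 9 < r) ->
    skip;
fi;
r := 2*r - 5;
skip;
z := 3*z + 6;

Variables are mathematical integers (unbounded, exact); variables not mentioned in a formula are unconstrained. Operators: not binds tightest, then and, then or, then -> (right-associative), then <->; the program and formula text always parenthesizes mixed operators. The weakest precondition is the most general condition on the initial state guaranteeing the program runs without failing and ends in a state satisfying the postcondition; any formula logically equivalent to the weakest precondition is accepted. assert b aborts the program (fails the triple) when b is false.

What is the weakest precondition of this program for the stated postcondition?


Working backward. After the program, the postcondition (z + 3*z = -4 -> r = 1) and (r + 3*z + 9 = 0 or r + z >= 0) must hold; in canonical form it is (4*z = -4 -> r = 1) and (r + 3*z = -9 or r + z >= 0).
Before z := 3*z + 6: (12*z = -28 -> r = 1) and (r + 9*z = -27 or r + 3*z >= -6)
Before skip: (12*z = -28 -> r = 1) and (r + 9*z = -27 or r + 3*z >= -6)
Before r := 2*r - 5: (12*z = -28 -> 2*r = 6) and (2*r + 9*z = -22 or 2*r + 3*z >= -1)
Then branch requires (3*r <= -4 or r < z - 14) and (12*z = -28 -> 2*r = 6) and (2*r + 9*z = -22 or 2*r + 3*z >= -1); else branch requires (12*z = -28 -> 2*r = 6) and (2*r + 9*z = -22 or 2*r + 3*z >= -1).
Before the if: ((2*r + z >= 4 or z < r + 9) -> ((3*r <= -4 or r < z - 14) and (12*z = -28 -> 2*r = 6) and (2*r + 9*z = -22 or 2*r + 3*z >= -1))) and ((not (2*r + z >= 4 or z < r + 9)) -> ((12*z = -28 -> 2*r = 6) and (2*r + 9*z = -22 or 2*r + 3*z >= -1)))
Before z := z + 1: ((2*r + z >= 3 or z < r + 8) -> ((3*r <= -4 or r < z - 13) and (12*z = -40 -> 2*r = 6) and (2*r + 9*z = -31 or 2*r + 3*z >= -4))) and ((not (2*r + z >= 3 or z < r + 8)) -> ((12*z = -40 -> 2*r = 6) and (2*r + 9*z = -31 or 2*r + 3*z >= -4)))
Answer: WP = ((2*r + z >= 3 or z < r + 8) -> ((3*r <= -4 or r < z - 13) and (12*z = -40 -> 2*r = 6) and (2*r + 9*z = -31 or 2*r + 3*z >= -4))) and ((not (2*r + z >= 3 or z < r + 8)) -> ((12*z = -40 -> 2*r = 6) and (2*r + 9*z = -31 or 2*r + 3*z >= -4)))


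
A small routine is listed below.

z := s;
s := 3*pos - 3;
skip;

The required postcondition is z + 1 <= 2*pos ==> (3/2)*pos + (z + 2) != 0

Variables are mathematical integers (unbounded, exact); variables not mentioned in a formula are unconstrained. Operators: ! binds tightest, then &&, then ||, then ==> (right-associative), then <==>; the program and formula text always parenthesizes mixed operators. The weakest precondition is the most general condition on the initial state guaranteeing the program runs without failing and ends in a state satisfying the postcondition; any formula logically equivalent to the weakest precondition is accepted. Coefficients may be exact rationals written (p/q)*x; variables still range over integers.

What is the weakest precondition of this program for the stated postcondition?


Working backward. After the program, the postcondition z + 1 <= 2*pos ==> (3/2)*pos + (z + 2) != 0 must hold; in canonical form it is z <= 2*pos - 1 ==> (3/2)*pos + z != -2.
Before skip: z <= 2*pos - 1 ==> (3/2)*pos + z != -2
Before s := 3*pos - 3: z <= 2*pos - 1 ==> (3/2)*pos + z != -2
Before z := s: s <= 2*pos - 1 ==> (3/2)*pos + s != -2
Answer: WP = s <= 2*pos - 1 ==> (3/2)*pos + s != -2


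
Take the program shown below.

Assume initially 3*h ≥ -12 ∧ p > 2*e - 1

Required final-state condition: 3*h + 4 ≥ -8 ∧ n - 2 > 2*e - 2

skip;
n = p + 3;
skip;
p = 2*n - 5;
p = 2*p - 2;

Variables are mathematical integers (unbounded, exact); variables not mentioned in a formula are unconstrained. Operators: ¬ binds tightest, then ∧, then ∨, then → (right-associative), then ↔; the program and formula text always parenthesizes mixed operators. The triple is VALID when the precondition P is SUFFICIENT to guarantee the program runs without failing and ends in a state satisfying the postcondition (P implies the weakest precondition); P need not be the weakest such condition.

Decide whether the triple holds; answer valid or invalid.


Working backward. After the program, the postcondition 3*h + 4 ≥ -8 ∧ n - 2 > 2*e - 2 must hold; in canonical form it is 3*h ≥ -12 ∧ n > 2*e.
Before p := 2*p - 2: 3*h ≥ -12 ∧ n > 2*e
Before p := 2*n - 5: 3*h ≥ -12 ∧ n > 2*e
Before skip: 3*h ≥ -12 ∧ n > 2*e
Before n := p + 3: 3*h ≥ -12 ∧ p > 2*e - 3
Before skip: 3*h ≥ -12 ∧ p > 2*e - 3
The weakest precondition is 3*h ≥ -12 ∧ p > 2*e - 3.
Check whether 3*h ≥ -12 ∧ p > 2*e - 1 implies it.
Every state satisfying the precondition satisfies the weakest precondition: the implication holds.
Answer: valid


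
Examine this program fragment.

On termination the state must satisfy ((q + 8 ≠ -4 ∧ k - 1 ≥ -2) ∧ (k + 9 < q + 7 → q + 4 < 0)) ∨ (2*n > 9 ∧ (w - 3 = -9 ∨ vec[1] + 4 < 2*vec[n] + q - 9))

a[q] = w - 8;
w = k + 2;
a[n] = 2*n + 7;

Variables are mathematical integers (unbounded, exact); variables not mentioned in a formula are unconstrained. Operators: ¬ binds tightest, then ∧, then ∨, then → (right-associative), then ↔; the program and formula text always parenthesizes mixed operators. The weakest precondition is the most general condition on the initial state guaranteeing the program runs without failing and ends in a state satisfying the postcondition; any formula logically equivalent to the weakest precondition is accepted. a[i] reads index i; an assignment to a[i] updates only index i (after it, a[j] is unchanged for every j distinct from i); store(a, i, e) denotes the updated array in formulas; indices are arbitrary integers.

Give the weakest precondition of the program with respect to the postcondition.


Working backward. After the program, the postcondition ((q + 8 ≠ -4 ∧ k - 1 ≥ -2) ∧ (k + 9 < q + 7 → q + 4 < 0)) ∨ (2*n > 9 ∧ (w - 3 = -9 ∨ vec[1] + 4 < 2*vec[n] + q - 9)) must hold; in canonical form it is (q ≠ -12 ∧ k ≥ -1 ∧ (k < q - 2 → q < -4)) ∨ (2*n > 9 ∧ (w = -6 ∨ vec[1] < 2*vec[n] + q - 13)).
Before a[n] := 2*n + 7: (q ≠ -12 ∧ k ≥ -1 ∧ (k < q - 2 → q < -4)) ∨ (2*n > 9 ∧ (w = -6 ∨ vec[1] < 2*vec[n] + q - 13))
Before w := k + 2: (q ≠ -12 ∧ k ≥ -1 ∧ (k < q - 2 → q < -4)) ∨ (2*n > 9 ∧ (k = -8 ∨ vec[1] < 2*vec[n] + q - 13))
Before a[q] := w - 8: (q ≠ -12 ∧ k ≥ -1 ∧ (k < q - 2 → q < -4)) ∨ (2*n > 9 ∧ (k = -8 ∨ vec[1] < 2*vec[n] + q - 13))
Answer: WP = (q ≠ -12 ∧ k ≥ -1 ∧ (k < q - 2 → q < -4)) ∨ (2*n > 9 ∧ (k = -8 ∨ vec[1] < 2*vec[n] + q - 13))


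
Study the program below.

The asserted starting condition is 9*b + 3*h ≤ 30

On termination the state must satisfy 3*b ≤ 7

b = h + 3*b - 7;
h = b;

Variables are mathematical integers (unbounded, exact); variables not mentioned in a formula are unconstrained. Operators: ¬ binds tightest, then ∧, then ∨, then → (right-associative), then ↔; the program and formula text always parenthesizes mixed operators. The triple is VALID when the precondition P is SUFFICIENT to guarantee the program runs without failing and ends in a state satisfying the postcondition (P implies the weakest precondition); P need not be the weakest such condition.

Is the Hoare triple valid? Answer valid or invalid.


Working backward. After the program, 3*b ≤ 7 must hold.
Before h := b: 3*b ≤ 7
Before b := h + 3*b - 7: 9*b + 3*h ≤ 28
The weakest precondition is 9*b + 3*h ≤ 28.
Check whether 9*b + 3*h ≤ 30 implies it.
Countermodel: at the initial state b = 0, h = 10, the precondition holds but the weakest precondition fails.
Answer: invalid


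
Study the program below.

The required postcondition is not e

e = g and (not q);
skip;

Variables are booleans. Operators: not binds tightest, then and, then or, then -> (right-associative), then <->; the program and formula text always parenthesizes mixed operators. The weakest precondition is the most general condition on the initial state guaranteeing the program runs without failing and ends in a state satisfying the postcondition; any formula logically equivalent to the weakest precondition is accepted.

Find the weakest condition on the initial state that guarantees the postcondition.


Working backward. After the program, not e must hold.
Before skip: not e
Before e := g and (not q): not (g and (not q))
Answer: WP = not (g and (not q))


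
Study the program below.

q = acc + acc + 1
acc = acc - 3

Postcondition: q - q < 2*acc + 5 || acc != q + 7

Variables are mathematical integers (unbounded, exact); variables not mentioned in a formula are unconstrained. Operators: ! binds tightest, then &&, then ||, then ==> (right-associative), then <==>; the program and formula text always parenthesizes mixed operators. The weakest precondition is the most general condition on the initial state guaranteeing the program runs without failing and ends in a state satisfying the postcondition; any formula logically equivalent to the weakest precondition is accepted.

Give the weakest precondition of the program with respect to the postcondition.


Working backward. After the program, the postcondition q - q < 2*acc + 5 || acc != q + 7 must hold; in canonical form it is 2*acc > -5 || acc != q + 7.
Before acc := acc - 3: 2*acc > 1 || acc != q + 10
Before q := acc + acc + 1: 2*acc > 1 || acc != -11
Answer: WP = 2*acc > 1 || acc != -11


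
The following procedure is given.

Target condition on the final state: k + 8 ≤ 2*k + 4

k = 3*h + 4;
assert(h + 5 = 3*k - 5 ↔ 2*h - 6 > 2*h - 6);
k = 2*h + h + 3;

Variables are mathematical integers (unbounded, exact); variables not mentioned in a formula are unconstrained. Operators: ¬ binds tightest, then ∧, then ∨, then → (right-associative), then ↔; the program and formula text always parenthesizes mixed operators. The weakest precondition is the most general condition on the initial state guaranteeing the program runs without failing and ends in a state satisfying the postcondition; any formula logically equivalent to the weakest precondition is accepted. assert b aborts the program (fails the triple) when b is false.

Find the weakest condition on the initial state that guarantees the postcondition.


Working backward. After the program, the postcondition k + 8 ≤ 2*k + 4 must hold; in canonical form it is k ≥ 4.
Before k := 2*h + h + 3: 3*h ≥ 1
Before assert h + 5 = 3*k - 5 ↔ 2*h - 6 > 2*h - 6: (¬(h = 3*k - 10)) ∧ 3*h ≥ 1
Before k := 3*h + 4: (¬(8*h = -2)) ∧ 3*h ≥ 1
Answer: WP = (¬(8*h = -2)) ∧ 3*h ≥ 1


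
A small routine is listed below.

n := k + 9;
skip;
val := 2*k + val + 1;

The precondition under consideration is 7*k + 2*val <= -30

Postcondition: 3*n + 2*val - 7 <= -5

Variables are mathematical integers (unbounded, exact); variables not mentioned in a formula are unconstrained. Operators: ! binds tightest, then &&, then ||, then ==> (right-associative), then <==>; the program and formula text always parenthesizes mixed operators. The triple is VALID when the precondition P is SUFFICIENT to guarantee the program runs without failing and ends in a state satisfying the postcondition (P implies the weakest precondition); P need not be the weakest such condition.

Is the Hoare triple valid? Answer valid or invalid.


Working backward. After the program, the postcondition 3*n + 2*val - 7 <= -5 must hold; in canonical form it is 3*n + 2*val <= 2.
Before val := 2*k + val + 1: 4*k + 3*n + 2*val <= 0
Before skip: 4*k + 3*n + 2*val <= 0
Before n := k + 9: 7*k + 2*val <= -27
The weakest precondition is 7*k + 2*val <= -27.
Check whether 7*k + 2*val <= -30 implies it.
Every state satisfying the precondition satisfies the weakest precondition: the implication holds.
Answer: valid


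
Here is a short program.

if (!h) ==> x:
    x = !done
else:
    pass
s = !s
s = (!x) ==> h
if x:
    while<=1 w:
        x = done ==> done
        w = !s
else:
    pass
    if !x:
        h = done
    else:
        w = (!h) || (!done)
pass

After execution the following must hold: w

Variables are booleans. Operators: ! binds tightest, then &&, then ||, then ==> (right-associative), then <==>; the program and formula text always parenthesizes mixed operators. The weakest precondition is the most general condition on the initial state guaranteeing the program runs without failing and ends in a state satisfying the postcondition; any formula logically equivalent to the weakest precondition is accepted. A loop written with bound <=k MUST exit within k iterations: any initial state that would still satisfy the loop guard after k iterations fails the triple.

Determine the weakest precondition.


Working backward. After the program, w must hold.
Before skip: w
Then branch requires (!w) && ((!w) ==> w); else branch requires ((!x) ==> w) && (x ==> ((!h) || (!done))).
Before the if: (x ==> ((!w) && ((!w) ==> w))) && ((!x) ==> (((!x) ==> w) && (x ==> ((!h) || (!done)))))
Before s := (!x) ==> h: (x ==> ((!w) && ((!w) ==> w))) && ((!x) ==> (((!x) ==> w) && (x ==> ((!h) || (!done)))))
Before s := !s: (x ==> ((!w) && ((!w) ==> w))) && ((!x) ==> (((!x) ==> w) && (x ==> ((!h) || (!done)))))
Then branch requires ((!done) ==> ((!w) && ((!w) ==> w))) && (done ==> ((done ==> w) && ((!done) ==> ((!h) || (!done))))); else branch requires (x ==> ((!w) && ((!w) ==> w))) && ((!x) ==> (((!x) ==> w) && (x ==> ((!h) || (!done))))).
Before the if: (((!h) ==> x) ==> (((!done) ==> ((!w) && ((!w) ==> w))) && (done ==> ((done ==> w) && ((!done) ==> ((!h) || (!done))))))) && ((!((!h) ==> x)) ==> ((x ==> ((!w) && ((!w) ==> w))) && ((!x) ==> (((!x) ==> w) && (x ==> ((!h) || (!done)))))))
Answer: WP = (((!h) ==> x) ==> (((!done) ==> ((!w) && ((!w) ==> w))) && (done ==> ((done ==> w) && ((!done) ==> ((!h) || (!done))))))) && ((!((!h) ==> x)) ==> ((x ==> ((!w) && ((!w) ==> w))) && ((!x) ==> (((!x) ==> w) && (x ==> ((!h) || (!done)))))))


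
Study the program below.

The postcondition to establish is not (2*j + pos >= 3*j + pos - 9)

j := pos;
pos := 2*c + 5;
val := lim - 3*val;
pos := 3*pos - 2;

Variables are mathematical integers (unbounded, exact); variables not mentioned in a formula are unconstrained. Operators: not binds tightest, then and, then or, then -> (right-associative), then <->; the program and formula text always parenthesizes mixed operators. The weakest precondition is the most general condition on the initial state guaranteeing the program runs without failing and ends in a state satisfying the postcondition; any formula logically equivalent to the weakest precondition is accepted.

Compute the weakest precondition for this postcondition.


Working backward. After the program, the postcondition not (2*j + pos >= 3*j + pos - 9) must hold; in canonical form it is not (j <= 9).
Before pos := 3*pos - 2: not (j <= 9)
Before val := lim - 3*val: not (j <= 9)
Before pos := 2*c + 5: not (j <= 9)
Before j := pos: not (pos <= 9)
Answer: WP = not (pos <= 9)


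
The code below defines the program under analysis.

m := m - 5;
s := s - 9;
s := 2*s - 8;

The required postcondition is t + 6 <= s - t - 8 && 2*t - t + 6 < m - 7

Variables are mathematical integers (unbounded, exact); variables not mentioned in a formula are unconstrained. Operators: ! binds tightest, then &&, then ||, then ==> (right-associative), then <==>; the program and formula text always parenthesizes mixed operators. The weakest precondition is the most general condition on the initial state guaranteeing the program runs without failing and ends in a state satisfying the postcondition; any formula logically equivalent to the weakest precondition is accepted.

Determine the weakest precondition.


Working backward. After the program, the postcondition t + 6 <= s - t - 8 && 2*t - t + 6 < m - 7 must hold; in canonical form it is 2*t <= s - 14 && t < m - 13.
Before s := 2*s - 8: 2*t <= 2*s - 22 && t < m - 13
Before s := s - 9: 2*t <= 2*s - 40 && t < m - 13
Before m := m - 5: 2*t <= 2*s - 40 && t < m - 18
Answer: WP = 2*t <= 2*s - 40 && t < m - 18


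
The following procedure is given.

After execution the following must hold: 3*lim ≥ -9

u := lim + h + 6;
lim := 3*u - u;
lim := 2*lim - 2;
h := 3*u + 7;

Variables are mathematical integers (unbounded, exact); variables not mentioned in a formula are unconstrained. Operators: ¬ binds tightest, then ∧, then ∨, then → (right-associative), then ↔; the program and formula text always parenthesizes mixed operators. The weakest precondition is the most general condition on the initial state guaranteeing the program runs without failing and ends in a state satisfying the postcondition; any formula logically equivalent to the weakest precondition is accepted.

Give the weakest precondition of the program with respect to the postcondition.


Working backward. After the program, 3*lim ≥ -9 must hold.
Before h := 3*u + 7: 3*lim ≥ -9
Before lim := 2*lim - 2: 6*lim ≥ -3
Before lim := 3*u - u: 12*u ≥ -3
Before u := lim + h + 6: 12*h + 12*lim ≥ -75
Answer: WP = 12*h + 12*lim ≥ -75


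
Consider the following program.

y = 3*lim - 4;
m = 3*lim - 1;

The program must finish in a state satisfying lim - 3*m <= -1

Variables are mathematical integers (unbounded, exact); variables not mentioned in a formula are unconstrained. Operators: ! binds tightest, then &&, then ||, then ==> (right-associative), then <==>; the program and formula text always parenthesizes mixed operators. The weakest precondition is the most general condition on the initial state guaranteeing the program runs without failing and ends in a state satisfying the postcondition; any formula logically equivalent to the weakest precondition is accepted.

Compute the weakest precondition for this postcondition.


Working backward. After the program, the postcondition lim - 3*m <= -1 must hold; in canonical form it is lim <= 3*m - 1.
Before m := 3*lim - 1: 8*lim >= 4
Before y := 3*lim - 4: 8*lim >= 4
Answer: WP = 8*lim >= 4


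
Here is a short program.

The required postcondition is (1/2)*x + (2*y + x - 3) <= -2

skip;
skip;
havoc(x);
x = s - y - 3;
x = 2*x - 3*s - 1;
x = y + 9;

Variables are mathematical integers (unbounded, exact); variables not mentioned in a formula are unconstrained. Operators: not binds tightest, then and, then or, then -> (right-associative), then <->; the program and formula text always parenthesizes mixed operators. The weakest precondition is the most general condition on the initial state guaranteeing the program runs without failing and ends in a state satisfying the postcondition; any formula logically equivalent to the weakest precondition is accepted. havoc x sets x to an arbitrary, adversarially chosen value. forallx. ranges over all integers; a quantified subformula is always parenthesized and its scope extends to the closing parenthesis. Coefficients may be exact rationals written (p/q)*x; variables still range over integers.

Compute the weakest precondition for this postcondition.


Working backward. After the program, the postcondition (1/2)*x + (2*y + x - 3) <= -2 must hold; in canonical form it is (3/2)*x + 2*y <= 1.
Before x := y + 9: (7/2)*y <= -25/2
Before x := 2*x - 3*s - 1: (7/2)*y <= -25/2
Before x := s - y - 3: (7/2)*y <= -25/2
Before havoc x: (7/2)*y <= -25/2
Before skip: (7/2)*y <= -25/2
Before skip: (7/2)*y <= -25/2
Answer: WP = (7/2)*y <= -25/2


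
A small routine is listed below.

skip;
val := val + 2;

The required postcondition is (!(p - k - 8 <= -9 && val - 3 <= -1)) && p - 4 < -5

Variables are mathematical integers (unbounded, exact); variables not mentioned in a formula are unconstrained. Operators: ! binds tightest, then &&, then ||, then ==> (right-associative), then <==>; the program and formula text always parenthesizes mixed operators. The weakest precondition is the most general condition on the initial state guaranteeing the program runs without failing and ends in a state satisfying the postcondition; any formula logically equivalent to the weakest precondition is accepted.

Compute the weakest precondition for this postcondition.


Working backward. After the program, the postcondition (!(p - k - 8 <= -9 && val - 3 <= -1)) && p - 4 < -5 must hold; in canonical form it is (!(p <= k - 1 && val <= 2)) && p < -1.
Before val := val + 2: (!(p <= k - 1 && val <= 0)) && p < -1
Before skip: (!(p <= k - 1 && val <= 0)) && p < -1
Answer: WP = (!(p <= k - 1 && val <= 0)) && p < -1


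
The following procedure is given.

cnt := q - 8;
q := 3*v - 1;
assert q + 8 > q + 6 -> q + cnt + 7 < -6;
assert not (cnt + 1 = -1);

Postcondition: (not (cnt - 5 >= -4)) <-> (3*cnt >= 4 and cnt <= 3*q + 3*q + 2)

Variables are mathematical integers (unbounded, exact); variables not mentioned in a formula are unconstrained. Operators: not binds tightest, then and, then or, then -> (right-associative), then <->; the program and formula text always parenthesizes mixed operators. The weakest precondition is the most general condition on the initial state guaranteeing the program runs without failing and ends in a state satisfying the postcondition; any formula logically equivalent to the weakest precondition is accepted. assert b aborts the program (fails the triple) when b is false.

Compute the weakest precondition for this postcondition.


Working backward. After the program, the postcondition (not (cnt - 5 >= -4)) <-> (3*cnt >= 4 and cnt <= 3*q + 3*q + 2) must hold; in canonical form it is (not (cnt >= 1)) <-> (3*cnt >= 4 and cnt <= 6*q + 2).
Before assert not (cnt + 1 = -1): (not (cnt = -2)) and ((not (cnt >= 1)) <-> (3*cnt >= 4 and cnt <= 6*q + 2))
Before assert q + 8 > q + 6 -> q + cnt + 7 < -6: cnt + q < -13 and (not (cnt = -2)) and ((not (cnt >= 1)) <-> (3*cnt >= 4 and cnt <= 6*q + 2))
Before q := 3*v - 1: cnt + 3*v < -12 and (not (cnt = -2)) and ((not (cnt >= 1)) <-> (3*cnt >= 4 and cnt <= 18*v - 4))
Before cnt := q - 8: q + 3*v < -4 and (not (q = 6)) and ((not (q >= 9)) <-> (3*q >= 28 and q <= 18*v + 4))
Answer: WP = q + 3*v < -4 and (not (q = 6)) and ((not (q >= 9)) <-> (3*q >= 28 and q <= 18*v + 4))


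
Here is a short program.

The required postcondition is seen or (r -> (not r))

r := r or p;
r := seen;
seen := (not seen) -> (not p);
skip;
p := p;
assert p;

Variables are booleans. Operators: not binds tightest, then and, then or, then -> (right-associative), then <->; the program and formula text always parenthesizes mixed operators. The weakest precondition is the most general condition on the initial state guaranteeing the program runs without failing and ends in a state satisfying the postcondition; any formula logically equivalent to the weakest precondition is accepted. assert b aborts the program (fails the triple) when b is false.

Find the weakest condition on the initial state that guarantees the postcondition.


Working backward. After the program, seen or (r -> (not r)) must hold.
Before assert p: p and (seen or (r -> (not r)))
Before p := p: p and (seen or (r -> (not r)))
Before skip: p and (seen or (r -> (not r)))
Before seen := (not seen) -> (not p): p and (((not seen) -> (not p)) or (r -> (not r)))
Before r := seen: p and (((not seen) -> (not p)) or (seen -> (not seen)))
Before r := r or p: p and (((not seen) -> (not p)) or (seen -> (not seen)))
Answer: WP = p and (((not seen) -> (not p)) or (seen -> (not seen)))


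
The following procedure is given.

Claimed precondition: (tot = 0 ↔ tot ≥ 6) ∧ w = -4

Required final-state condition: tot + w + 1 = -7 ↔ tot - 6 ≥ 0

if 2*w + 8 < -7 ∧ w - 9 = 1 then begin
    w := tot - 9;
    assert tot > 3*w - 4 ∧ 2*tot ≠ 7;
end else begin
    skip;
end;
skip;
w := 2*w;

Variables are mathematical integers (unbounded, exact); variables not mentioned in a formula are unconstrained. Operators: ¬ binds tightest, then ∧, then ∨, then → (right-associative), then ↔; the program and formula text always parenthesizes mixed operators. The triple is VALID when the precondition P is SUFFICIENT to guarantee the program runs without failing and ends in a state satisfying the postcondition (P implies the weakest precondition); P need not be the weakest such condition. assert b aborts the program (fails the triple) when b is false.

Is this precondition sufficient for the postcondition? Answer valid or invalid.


Working backward. After the program, the postcondition tot + w + 1 = -7 ↔ tot - 6 ≥ 0 must hold; in canonical form it is tot + w = -8 ↔ tot ≥ 6.
Before w := 2*w: tot + 2*w = -8 ↔ tot ≥ 6
Before skip: tot + 2*w = -8 ↔ tot ≥ 6
Then branch requires 2*tot < 31 ∧ 2*tot ≠ 7 ∧ (3*tot = 10 ↔ tot ≥ 6); else branch requires tot + 2*w = -8 ↔ tot ≥ 6.
Before the if: ((2*w < -15 ∧ w = 10) → (2*tot < 31 ∧ 2*tot ≠ 7 ∧ (3*tot = 10 ↔ tot ≥ 6))) ∧ ((¬(2*w < -15 ∧ w = 10)) → (tot + 2*w = -8 ↔ tot ≥ 6))
The weakest precondition is ((2*w < -15 ∧ w = 10) → (2*tot < 31 ∧ 2*tot ≠ 7 ∧ (3*tot = 10 ↔ tot ≥ 6))) ∧ ((¬(2*w < -15 ∧ w = 10)) → (tot + 2*w = -8 ↔ tot ≥ 6)).
Check whether (tot = 0 ↔ tot ≥ 6) ∧ w = -4 implies it.
Every state satisfying the precondition satisfies the weakest precondition: the implication holds.
Answer: valid


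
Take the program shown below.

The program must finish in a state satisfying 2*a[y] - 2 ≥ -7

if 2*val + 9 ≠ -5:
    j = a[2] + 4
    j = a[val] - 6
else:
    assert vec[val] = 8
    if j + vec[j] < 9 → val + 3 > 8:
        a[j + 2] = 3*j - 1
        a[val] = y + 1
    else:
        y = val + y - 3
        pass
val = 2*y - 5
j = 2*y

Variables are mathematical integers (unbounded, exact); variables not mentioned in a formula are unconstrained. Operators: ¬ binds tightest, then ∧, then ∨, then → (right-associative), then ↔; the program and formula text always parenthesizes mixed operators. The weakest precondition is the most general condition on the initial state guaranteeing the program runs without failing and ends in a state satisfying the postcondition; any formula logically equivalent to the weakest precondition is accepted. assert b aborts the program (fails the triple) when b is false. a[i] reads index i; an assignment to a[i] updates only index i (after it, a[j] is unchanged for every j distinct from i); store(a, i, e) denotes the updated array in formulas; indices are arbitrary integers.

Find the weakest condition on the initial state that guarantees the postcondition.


Working backward. After the program, the postcondition 2*a[y] - 2 ≥ -7 must hold; in canonical form it is 2*a[y] ≥ -5.
Before j := 2*y: 2*a[y] ≥ -5
Before val := 2*y - 5: 2*a[y] ≥ -5
Then branch requires 2*a[y] ≥ -5; else branch requires vec[val] = 8 ∧ ((vec[j] + j < 9 → val > 5) → 2*store(store(a, j + 2, 3*j - 1), val, y + 1)[y] ≥ -5) ∧ ((¬(vec[j] + j < 9 → val > 5)) → 2*a[val + y - 3] ≥ -5).
Before the if: (2*val ≠ -14 → 2*a[y] ≥ -5) ∧ ((¬(2*val ≠ -14)) → (vec[val] = 8 ∧ ((vec[j] + j < 9 → val > 5) → 2*store(store(a, j + 2, 3*j - 1), val, y + 1)[y] ≥ -5) ∧ ((¬(vec[j] + j < 9 → val > 5)) → 2*a[val + y - 3] ≥ -5)))
Answer: WP = (2*val ≠ -14 → 2*a[y] ≥ -5) ∧ ((¬(2*val ≠ -14)) → (vec[val] = 8 ∧ ((vec[j] + j < 9 → val > 5) → 2*store(store(a, j + 2, 3*j - 1), val, y + 1)[y] ≥ -5) ∧ ((¬(vec[j] + j < 9 → val > 5)) → 2*a[val + y - 3] ≥ -5)))


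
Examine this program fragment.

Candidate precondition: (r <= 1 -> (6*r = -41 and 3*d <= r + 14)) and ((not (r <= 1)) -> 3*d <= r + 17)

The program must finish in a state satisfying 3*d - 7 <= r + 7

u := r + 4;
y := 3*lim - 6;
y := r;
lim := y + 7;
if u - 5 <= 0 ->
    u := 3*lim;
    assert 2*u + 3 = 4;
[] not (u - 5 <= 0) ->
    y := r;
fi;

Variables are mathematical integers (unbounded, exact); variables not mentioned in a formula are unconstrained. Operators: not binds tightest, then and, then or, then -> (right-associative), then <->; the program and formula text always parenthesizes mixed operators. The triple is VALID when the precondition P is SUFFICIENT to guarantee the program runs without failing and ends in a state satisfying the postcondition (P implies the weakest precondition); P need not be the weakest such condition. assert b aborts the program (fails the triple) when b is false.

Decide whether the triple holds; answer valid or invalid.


Working backward. After the program, the postcondition 3*d - 7 <= r + 7 must hold; in canonical form it is 3*d <= r + 14.
Then branch requires 6*lim = 1 and 3*d <= r + 14; else branch requires 3*d <= r + 14.
Before the if: (u <= 5 -> (6*lim = 1 and 3*d <= r + 14)) and ((not (u <= 5)) -> 3*d <= r + 14)
Before lim := y + 7: (u <= 5 -> (6*y = -41 and 3*d <= r + 14)) and ((not (u <= 5)) -> 3*d <= r + 14)
Before y := r: (u <= 5 -> (6*r = -41 and 3*d <= r + 14)) and ((not (u <= 5)) -> 3*d <= r + 14)
Before y := 3*lim - 6: (u <= 5 -> (6*r = -41 and 3*d <= r + 14)) and ((not (u <= 5)) -> 3*d <= r + 14)
Before u := r + 4: (r <= 1 -> (6*r = -41 and 3*d <= r + 14)) and ((not (r <= 1)) -> 3*d <= r + 14)
The weakest precondition is (r <= 1 -> (6*r = -41 and 3*d <= r + 14)) and ((not (r <= 1)) -> 3*d <= r + 14).
Check whether (r <= 1 -> (6*r = -41 and 3*d <= r + 14)) and ((not (r <= 1)) -> 3*d <= r + 17) implies it.
Countermodel: at the initial state d = 6, r = 3, the precondition holds but the weakest precondition fails.
Answer: invalid
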